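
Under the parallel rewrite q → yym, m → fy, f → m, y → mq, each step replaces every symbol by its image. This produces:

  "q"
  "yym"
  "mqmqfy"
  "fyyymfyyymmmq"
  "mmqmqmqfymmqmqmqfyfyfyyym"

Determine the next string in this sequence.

Rewriting the 25 symbols of mmqmqmqfymmqmqmqfyfyfyyym one by one yields fy fy yym fy yym fy yym m mq fy fy yym fy yym fy yym m mq m mq m mq mq mq fy; concatenated:

fyfyyymfyyymfyyymmmqfyfyyymfyyymfyyymmmqmmqmmqmqmqfy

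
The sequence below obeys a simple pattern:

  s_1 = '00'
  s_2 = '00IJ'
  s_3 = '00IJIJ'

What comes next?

The strings grow by a fixed suffix IJ each time.
Applying this once more to 00IJIJ:

00IJIJIJ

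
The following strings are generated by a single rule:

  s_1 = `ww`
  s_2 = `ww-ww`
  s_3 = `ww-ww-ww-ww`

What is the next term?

s(k+1) = s(k)·-·s(k) — each term doubles the last with '-' between the halves.
Doubling ww-ww-ww-ww with '-' between the halves:

ww-ww-ww-ww-ww-ww-ww-ww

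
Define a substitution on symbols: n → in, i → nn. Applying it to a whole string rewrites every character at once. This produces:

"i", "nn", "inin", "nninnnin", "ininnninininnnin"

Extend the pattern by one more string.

φ(ininnninininnnin) expands symbol-by-symbol to nn in nn in in in nn in nn in nn in in in nn in; joining the 16 pieces gives the next term.

nninnninininnninnninnninininnnin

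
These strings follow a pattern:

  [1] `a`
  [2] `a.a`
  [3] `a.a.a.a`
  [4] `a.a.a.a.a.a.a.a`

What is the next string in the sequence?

s(k+1) = s(k)·.·s(k) — each term doubles the last with '.' between the halves.
So the next term is two copies of a.a.a.a.a.a.a.a with '.' between the halves.

a.a.a.a.a.a.a.a.a.a.a.a.a.a.a.a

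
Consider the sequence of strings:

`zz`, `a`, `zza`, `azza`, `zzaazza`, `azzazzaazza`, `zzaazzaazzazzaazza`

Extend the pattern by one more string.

From term 3 onward, concatenate the second-to-last term with the last: zz·a = zza, a·zza = azza, …
Continuing: azzazzaazza · zzaazzaazzazzaazza gives term 8.

azzazzaazzazzaazzaazzazzaazza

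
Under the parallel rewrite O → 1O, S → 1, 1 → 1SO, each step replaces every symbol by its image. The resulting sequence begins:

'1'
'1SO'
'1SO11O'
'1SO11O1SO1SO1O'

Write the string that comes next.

1SO11O1SO1SO1O1SO11O1SO11O1SO1O

Applying the rule to each of the 14 symbols of 1SO11O1SO1SO1O gives the pieces 1SO 1 1O 1SO 1SO 1O 1SO 1 1O 1SO 1 1O 1SO 1O, which concatenate to the answer.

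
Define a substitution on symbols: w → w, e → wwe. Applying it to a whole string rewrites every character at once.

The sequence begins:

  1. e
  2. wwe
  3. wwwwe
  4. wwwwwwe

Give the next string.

wwwwwwwwe

Expanding wwwwwwe: w→w, w→w, w→w, w→w, w→w, w→w, e→wwe. Concatenated: w w w w w w wwe.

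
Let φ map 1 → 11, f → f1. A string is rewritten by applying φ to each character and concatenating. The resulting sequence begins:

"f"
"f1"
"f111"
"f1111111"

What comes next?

f111111111111111

Apply φ to f1111111 symbol by symbol: f→f1, 1→11, 1→11, 1→11, 1→11, 1→11, 1→11, 1→11; joined: f1 11 11 11 11 11 11 11.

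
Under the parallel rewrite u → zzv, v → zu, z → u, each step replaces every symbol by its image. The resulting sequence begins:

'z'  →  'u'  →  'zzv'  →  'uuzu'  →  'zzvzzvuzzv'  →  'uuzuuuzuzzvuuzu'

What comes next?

Replace each of the 15 characters of uuzuuuzuzzvuuzu in place — zzv zzv u zzv zzv zzv u zzv u u zu zzv zzv u zzv — and concatenate.

zzvzzvuzzvzzvzzvuzzvuuzuzzvzzvuzzv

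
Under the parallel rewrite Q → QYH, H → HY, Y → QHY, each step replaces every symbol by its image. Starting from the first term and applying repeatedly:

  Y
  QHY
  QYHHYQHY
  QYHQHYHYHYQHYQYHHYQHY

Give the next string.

Replace each of the 21 characters of QYHQHYHYHYQHYQYHHYQHY in place — QYH QHY HY QYH HY QHY HY QHY HY QHY QYH HY QHY QYH QHY HY HY QHY QYH HY QHY — and concatenate.

QYHQHYHYQYHHYQHYHYQHYHYQHYQYHHYQHYQYHQHYHYHYQHYQYHHYQHY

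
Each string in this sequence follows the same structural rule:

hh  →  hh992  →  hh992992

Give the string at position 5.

The strings grow by a fixed suffix 992 each time.
From hh992992, 2 further steps: hh992992 → hh992992992 → (answer).

hh992992992992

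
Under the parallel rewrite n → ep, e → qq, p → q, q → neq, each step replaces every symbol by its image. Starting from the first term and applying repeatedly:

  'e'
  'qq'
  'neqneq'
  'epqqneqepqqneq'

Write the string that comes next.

qqqneqneqepqqneqqqqneqneqepqqneq

Applying the rule to each of the 14 symbols of epqqneqepqqneq gives the pieces qq q neq neq ep qq neq qq q neq neq ep qq neq, which concatenate to the answer.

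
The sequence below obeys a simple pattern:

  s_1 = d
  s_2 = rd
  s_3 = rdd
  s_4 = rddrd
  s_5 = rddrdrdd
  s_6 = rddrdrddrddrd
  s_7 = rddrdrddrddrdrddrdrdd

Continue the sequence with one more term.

This is a Fibonacci-style word recurrence s(k) = s(k−1)·s(k−2): e.g. rd·d = rdd.
The next term joins rddrdrddrddrdrddrdrdd and rddrdrddrddrd.

rddrdrddrddrdrddrdrddrddrdrddrddrd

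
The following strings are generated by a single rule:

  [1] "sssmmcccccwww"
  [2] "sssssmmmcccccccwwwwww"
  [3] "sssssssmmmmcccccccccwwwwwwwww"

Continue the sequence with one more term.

sssssssssmmmmmcccccccccccwwwwwwwwwwww

Reading off run lengths: s runs 3, 5, 7; m runs 2, 3, 4; c runs 5, 7, 9; w runs 3, 6, 9 — each is linear in n (n = 1, 2, …).
For the next term, n = 4, so the run lengths are 9, 5, 11, 12.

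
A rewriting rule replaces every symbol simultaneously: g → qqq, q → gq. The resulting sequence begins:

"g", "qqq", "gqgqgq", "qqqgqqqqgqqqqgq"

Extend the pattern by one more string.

Rewriting the 15 symbols of qqqgqqqqgqqqqgq one by one yields gq gq gq qqq gq gq gq gq qqq gq gq gq gq qqq gq; concatenated:

gqgqgqqqqgqgqgqgqqqqgqgqgqgqqqqgq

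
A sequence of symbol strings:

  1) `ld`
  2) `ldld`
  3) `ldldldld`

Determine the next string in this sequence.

ldldldldldldldld

Each string is two copies of the previous one concatenated.
So the next term is two copies of ldldldld.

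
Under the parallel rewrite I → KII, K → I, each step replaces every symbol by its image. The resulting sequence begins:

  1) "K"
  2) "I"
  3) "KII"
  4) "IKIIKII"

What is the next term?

KIIIKIIKIIIKIIKII

Apply φ to IKIIKII symbol by symbol: I→KII, K→I, I→KII, I→KII, K→I, I→KII, I→KII; joined: KII I KII KII I KII KII.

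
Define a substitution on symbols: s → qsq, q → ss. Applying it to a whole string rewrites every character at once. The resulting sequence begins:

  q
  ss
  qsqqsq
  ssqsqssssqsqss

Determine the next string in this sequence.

Applying the rule to each of the 14 symbols of ssqsqssssqsqss gives the pieces qsq qsq ss qsq ss qsq qsq qsq qsq ss qsq ss qsq qsq, which concatenate to the answer.

qsqqsqssqsqssqsqqsqqsqqsqssqsqssqsqqsq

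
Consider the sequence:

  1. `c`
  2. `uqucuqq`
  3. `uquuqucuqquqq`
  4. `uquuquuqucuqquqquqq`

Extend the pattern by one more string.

s(k+1) = uqu·s(k)·uqq, so each term gains uqu as a prefix and uqq as a suffix.
So the next term is uqu·uquuquuqucuqquqquqq·uqq.

uquuquuquuqucuqquqquqquqq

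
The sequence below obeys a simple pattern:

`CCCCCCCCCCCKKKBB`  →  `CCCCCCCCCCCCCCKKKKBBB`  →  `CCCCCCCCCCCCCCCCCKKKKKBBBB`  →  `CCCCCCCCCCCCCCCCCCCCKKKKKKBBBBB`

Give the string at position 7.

Reading off run lengths: C runs 11, 14, 17, 20; K runs 3, 4, 5, 6; B runs 2, 3, 4, 5 — each is linear in n, where the shown terms are n = 3, 4, 5, 6.
At n = 9 the blocks have lengths 29, 9, 8.

CCCCCCCCCCCCCCCCCCCCCCCCCCCCCKKKKKKKKKBBBBBBBB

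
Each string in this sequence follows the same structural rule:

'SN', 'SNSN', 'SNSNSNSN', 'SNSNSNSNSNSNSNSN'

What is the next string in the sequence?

SNSNSNSNSNSNSNSNSNSNSNSNSNSNSNSN

Each string is two copies of the previous one concatenated.
So the next term is two copies of SNSNSNSNSNSNSNSN.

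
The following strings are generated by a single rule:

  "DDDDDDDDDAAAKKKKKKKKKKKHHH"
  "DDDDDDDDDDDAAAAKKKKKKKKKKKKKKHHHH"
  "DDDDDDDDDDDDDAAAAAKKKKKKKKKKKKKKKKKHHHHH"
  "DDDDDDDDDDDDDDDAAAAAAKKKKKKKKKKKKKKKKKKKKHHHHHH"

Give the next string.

DDDDDDDDDDDDDDDDDAAAAAAAKKKKKKKKKKKKKKKKKKKKKKKHHHHHHH

Term n consists of 2n+3 D's, followed by n A's, followed by 3n+2 K's, followed by n H's, where the shown terms are n = 3, 4, 5, 6.
At n = 7 the blocks have lengths 17, 7, 23, 7.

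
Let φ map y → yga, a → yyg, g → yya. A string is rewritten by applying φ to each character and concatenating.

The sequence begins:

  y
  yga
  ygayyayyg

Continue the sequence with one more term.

ygayyayygygaygayygygaygayya

Rewriting each symbol of ygayyayyg: y→yga, g→yya, a→yyg, y→yga, y→yga, a→yyg, y→yga, y→yga, g→yya, which concatenates to yga yya yyg yga yga yyg yga yga yya.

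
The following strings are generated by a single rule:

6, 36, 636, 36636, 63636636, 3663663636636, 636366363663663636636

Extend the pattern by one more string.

Each term (from the third on) is the two preceding terms concatenated in order: term 3 = 6·36 = 636.
Continuing: 3663663636636 · 636366363663663636636 gives term 8.

3663663636636636366363663663636636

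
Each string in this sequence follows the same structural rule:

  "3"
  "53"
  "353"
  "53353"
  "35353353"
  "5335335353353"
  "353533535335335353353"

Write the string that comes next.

5335335353353353533535335335353353

This is a Fibonacci-style word recurrence s(k) = s(k−2)·s(k−1): e.g. 3·53 = 353.
So term 8 is 5335335353353·353533535335335353353.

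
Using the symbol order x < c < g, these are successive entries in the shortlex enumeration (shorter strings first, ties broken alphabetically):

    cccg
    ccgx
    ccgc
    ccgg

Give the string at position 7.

Continuing the enumeration 3 steps past ccgg: ccgg → cgxx → cgxc → (answer).

cgxg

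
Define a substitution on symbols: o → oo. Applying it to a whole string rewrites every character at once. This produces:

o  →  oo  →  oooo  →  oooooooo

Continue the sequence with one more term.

Apply φ to oooooooo symbol by symbol: o→oo, o→oo, o→oo, o→oo, o→oo, o→oo, o→oo, o→oo; joined: oo oo oo oo oo oo oo oo.

oooooooooooooooo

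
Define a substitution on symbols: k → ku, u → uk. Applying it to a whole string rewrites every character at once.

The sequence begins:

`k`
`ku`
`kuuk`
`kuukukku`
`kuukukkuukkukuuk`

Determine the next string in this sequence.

Rewriting the 16 symbols of kuukukkuukkukuuk one by one yields ku uk uk ku uk ku ku uk uk ku ku uk ku uk uk ku; concatenated:

kuukukkuukkukuukukkukuukkuukukku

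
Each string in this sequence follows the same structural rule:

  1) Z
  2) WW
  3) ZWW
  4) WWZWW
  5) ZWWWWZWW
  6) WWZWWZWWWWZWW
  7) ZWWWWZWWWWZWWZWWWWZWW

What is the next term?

From term 3 onward, concatenate the second-to-last term with the last: Z·WW = ZWW, WW·ZWW = WWZWW, …
The next term joins WWZWWZWWWWZWW and ZWWWWZWWWWZWWZWWWWZWW.

WWZWWZWWWWZWWZWWWWZWWWWZWWZWWWWZWW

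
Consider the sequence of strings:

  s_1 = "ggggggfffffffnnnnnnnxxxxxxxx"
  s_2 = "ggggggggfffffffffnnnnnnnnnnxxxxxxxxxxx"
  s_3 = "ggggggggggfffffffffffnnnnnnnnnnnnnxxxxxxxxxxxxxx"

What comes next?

ggggggggggggfffffffffffffnnnnnnnnnnnnnnnnxxxxxxxxxxxxxxxxx

Each string has the form g^{2n} f^{2n+1} n^{3n-2} x^{3n-1}, where the shown terms are n = 3, 4, 5.
Setting n = 6 gives 12, 13, 16, 17 characters in each block.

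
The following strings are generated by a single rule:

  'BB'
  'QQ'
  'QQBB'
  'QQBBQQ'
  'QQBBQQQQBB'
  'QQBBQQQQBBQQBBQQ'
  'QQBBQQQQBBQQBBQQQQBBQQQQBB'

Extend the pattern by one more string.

QQBBQQQQBBQQBBQQQQBBQQQQBBQQBBQQQQBBQQBBQQ

This is a Fibonacci-style word recurrence s(k) = s(k−1)·s(k−2): e.g. QQ·BB = QQBB.
The next term joins QQBBQQQQBBQQBBQQQQBBQQQQBB and QQBBQQQQBBQQBBQQ.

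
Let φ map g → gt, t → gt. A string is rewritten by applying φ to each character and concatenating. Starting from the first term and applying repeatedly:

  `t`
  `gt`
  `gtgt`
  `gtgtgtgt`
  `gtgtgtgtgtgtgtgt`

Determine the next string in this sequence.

gtgtgtgtgtgtgtgtgtgtgtgtgtgtgtgt

Replace each of the 16 characters of gtgtgtgtgtgtgtgt in place — gt gt gt gt gt gt gt gt gt gt gt gt gt gt gt gt — and concatenate.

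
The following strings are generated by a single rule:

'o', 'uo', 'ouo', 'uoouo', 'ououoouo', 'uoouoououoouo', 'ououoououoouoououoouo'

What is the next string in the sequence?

uoouoououoouoououoououoouoououoouo

Each term (from the third on) is the two preceding terms concatenated in order: term 3 = o·uo = ouo.
The next term joins uoouoououoouo and ououoououoouoououoouo.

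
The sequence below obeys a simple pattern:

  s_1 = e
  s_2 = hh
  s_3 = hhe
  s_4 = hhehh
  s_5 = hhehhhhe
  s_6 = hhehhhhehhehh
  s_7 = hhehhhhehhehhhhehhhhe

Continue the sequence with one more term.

hhehhhhehhehhhhehhhhehhehhhhehhehh

This is a Fibonacci-style word recurrence s(k) = s(k−1)·s(k−2): e.g. hh·e = hhe.
Continuing: hhehhhhehhehhhhehhhhe · hhehhhhehhehh gives term 8.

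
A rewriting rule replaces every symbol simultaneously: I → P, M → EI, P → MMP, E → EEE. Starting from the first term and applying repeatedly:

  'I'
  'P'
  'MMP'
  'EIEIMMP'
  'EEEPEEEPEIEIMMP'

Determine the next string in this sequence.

Rewriting the 15 symbols of EEEPEEEPEIEIMMP one by one yields EEE EEE EEE MMP EEE EEE EEE MMP EEE P EEE P EI EI MMP; concatenated:

EEEEEEEEEMMPEEEEEEEEEMMPEEEPEEEPEIEIMMP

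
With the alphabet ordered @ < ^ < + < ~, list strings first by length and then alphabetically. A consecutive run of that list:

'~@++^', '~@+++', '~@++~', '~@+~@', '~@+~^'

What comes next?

Treat ~@+~^ as a base-4 numeral over the given alphabet and add one, carrying through any trailing ~'s.

~@+~+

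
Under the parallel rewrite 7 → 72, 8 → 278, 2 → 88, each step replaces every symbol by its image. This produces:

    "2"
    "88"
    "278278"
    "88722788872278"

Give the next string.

2782787288887227827827872888872278

φ(88722788872278) expands symbol-by-symbol to 278 278 72 88 88 72 278 278 278 72 88 88 72 278; joining the 14 pieces gives the next term.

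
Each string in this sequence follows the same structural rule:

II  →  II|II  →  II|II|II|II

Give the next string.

Every step duplicates the string with '|' between the halves.
Doubling II|II|II|II with '|' between the halves:

II|II|II|II|II|II|II|II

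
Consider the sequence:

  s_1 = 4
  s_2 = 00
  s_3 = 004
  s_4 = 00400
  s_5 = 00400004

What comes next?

From term 3 onward, concatenate the last term with the second-to-last: 00·4 = 004, 004·00 = 00400, …
So term 6 is 00400004·00400.

0040000400400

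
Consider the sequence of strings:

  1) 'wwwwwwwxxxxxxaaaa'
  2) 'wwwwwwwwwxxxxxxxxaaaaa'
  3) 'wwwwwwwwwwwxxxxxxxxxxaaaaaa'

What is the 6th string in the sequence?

Reading off run lengths: w runs 7, 9, 11; x runs 6, 8, 10; a runs 4, 5, 6 — each is linear in n, where the shown terms are n = 3, 4, 5.
At n = 8 the blocks have lengths 17, 16, 9.

wwwwwwwwwwwwwwwwwxxxxxxxxxxxxxxxxaaaaaaaaa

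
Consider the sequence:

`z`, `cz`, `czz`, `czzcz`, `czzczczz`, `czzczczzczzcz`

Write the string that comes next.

czzczczzczzczczzczczz

This is a Fibonacci-style word recurrence s(k) = s(k−1)·s(k−2): e.g. cz·z = czz.
Continuing: czzczczzczzcz · czzczczz gives term 7.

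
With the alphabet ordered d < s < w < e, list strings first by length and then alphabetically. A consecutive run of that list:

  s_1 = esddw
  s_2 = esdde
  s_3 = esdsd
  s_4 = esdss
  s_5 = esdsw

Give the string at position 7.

esdwd

Advancing 2 positions from esdsw through esdsw → esdse reaches term 7.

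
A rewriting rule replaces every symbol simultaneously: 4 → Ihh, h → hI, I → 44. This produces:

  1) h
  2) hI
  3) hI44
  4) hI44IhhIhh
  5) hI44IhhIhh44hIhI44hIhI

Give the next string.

hI44IhhIhh44hIhI44hIhIIhhIhhhI44hI44IhhIhhhI44hI44

φ(hI44IhhIhh44hIhI44hIhI) expands symbol-by-symbol to hI 44 Ihh Ihh 44 hI hI 44 hI hI Ihh Ihh hI 44 hI 44 Ihh Ihh hI 44 hI 44; joining the 22 pieces gives the next term.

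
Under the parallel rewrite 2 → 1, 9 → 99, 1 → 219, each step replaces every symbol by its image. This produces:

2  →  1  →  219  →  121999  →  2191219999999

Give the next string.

Rewriting the 13 symbols of 2191219999999 one by one yields 1 219 99 219 1 219 99 99 99 99 99 99 99; concatenated:

121999219121999999999999999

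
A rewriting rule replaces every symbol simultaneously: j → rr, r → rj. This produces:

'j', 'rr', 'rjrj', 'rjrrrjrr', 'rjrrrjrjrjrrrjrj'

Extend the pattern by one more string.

Rewriting the 16 symbols of rjrrrjrjrjrrrjrj one by one yields rj rr rj rj rj rr rj rr rj rr rj rj rj rr rj rr; concatenated:

rjrrrjrjrjrrrjrrrjrrrjrjrjrrrjrr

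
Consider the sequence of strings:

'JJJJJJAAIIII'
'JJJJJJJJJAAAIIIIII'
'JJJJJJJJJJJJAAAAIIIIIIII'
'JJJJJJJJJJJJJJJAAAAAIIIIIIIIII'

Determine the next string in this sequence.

Reading off run lengths: J runs 6, 9, 12, 15; A runs 2, 3, 4, 5; I runs 4, 6, 8, 10 — each is linear in n, where the shown terms are n = 2, 3, 4, 5.
Setting n = 6 gives 18, 6, 12 characters in each block.

JJJJJJJJJJJJJJJJJJAAAAAAIIIIIIIIIIII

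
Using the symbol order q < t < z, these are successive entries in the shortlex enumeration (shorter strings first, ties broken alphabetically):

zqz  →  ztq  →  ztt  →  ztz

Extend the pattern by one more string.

zzq

The successor of ztz increments the rightmost position that isn't already z and resets every position after it to q.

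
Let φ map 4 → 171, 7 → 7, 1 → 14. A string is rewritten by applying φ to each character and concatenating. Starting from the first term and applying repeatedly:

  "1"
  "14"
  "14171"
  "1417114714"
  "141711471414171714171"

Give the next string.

Replace each of the 21 characters of 141711471414171714171 in place — 14 171 14 7 14 14 171 7 14 171 14 171 14 7 14 7 14 171 14 7 14 — and concatenate.

141711471414171714171141711471471417114714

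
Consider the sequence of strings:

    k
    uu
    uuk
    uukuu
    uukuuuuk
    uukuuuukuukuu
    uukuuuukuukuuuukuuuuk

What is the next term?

This is a Fibonacci-style word recurrence s(k) = s(k−1)·s(k−2): e.g. uu·k = uuk.
The next term joins uukuuuukuukuuuukuuuuk and uukuuuukuukuu.

uukuuuukuukuuuukuuuukuukuuuukuukuu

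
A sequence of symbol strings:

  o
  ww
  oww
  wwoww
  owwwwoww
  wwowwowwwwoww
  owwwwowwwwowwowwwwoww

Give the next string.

This is a Fibonacci-style word recurrence s(k) = s(k−2)·s(k−1): e.g. o·ww = oww.
So term 8 is wwowwowwwwoww·owwwwowwwwowwowwwwoww.

wwowwowwwwowwowwwwowwwwowwowwwwoww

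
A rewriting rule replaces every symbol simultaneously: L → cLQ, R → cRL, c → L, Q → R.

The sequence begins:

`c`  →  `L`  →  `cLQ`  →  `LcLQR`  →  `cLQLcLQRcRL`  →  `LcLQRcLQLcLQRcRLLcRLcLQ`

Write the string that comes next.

cLQLcLQRcRLLcLQRcLQLcLQRcRLLcRLcLQcLQLcRLcLQLcLQR

φ(LcLQRcLQLcLQRcRLLcRLcLQ) expands symbol-by-symbol to cLQ L cLQ R cRL L cLQ R cLQ L cLQ R cRL L cRL cLQ cLQ L cRL cLQ L cLQ R; joining the 23 pieces gives the next term.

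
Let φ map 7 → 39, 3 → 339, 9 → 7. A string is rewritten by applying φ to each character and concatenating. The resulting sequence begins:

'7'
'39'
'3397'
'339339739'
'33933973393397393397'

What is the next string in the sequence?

Rewriting the 20 symbols of 33933973393397393397 one by one yields 339 339 7 339 339 7 39 339 339 7 339 339 7 39 339 7 339 339 7 39; concatenated:

339339733933973933933973393397393397339339739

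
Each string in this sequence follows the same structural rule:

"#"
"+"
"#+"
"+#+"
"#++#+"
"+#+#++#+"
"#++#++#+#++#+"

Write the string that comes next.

+#+#++#+#++#++#+#++#+

Each term (from the third on) is the two preceding terms concatenated in order: term 3 = #·+ = #+.
The next term joins +#+#++#+ and #++#++#+#++#+.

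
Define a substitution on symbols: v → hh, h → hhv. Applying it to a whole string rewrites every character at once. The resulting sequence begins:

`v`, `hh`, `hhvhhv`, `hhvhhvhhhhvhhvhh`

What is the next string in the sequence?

hhvhhvhhhhvhhvhhhhvhhvhhvhhvhhhhvhhvhhhhvhhv

Replace each of the 16 characters of hhvhhvhhhhvhhvhh in place — hhv hhv hh hhv hhv hh hhv hhv hhv hhv hh hhv hhv hh hhv hhv — and concatenate.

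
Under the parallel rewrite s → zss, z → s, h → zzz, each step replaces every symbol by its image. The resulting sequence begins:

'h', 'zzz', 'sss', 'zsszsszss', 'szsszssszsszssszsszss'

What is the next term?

zssszsszssszsszsszssszsszssszsszsszssszsszssszsszss

Applying the rule to each of the 21 symbols of szsszssszsszssszsszss gives the pieces zss s zss zss s zss zss zss s zss zss s zss zss zss s zss zss s zss zss, which concatenate to the answer.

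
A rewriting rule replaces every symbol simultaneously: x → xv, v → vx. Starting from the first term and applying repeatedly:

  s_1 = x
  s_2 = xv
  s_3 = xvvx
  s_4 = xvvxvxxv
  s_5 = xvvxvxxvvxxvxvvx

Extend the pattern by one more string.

Rewriting the 16 symbols of xvvxvxxvvxxvxvvx one by one yields xv vx vx xv vx xv xv vx vx xv xv vx xv vx vx xv; concatenated:

xvvxvxxvvxxvxvvxvxxvxvvxxvvxvxxv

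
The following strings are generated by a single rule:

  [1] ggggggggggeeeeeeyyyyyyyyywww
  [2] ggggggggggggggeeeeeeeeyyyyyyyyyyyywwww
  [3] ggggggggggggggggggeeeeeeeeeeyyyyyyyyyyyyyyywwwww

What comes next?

ggggggggggggggggggggggeeeeeeeeeeeeyyyyyyyyyyyyyyyyyywwwwww

Each string has the form g^{4n-2} e^{2n} y^{3n} w^{n}, where the shown terms are n = 3, 4, 5.
For the next term, n = 6, so the run lengths are 22, 12, 18, 6.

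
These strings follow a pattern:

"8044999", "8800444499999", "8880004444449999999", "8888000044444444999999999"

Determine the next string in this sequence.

8888800000444444444499999999999

Reading off run lengths: 8 runs 1, 2, 3, 4; 0 runs 1, 2, 3, 4; 4 runs 2, 4, 6, 8; 9 runs 3, 5, 7, 9 — each is linear in n (n = 1, 2, …).
At n = 5 the blocks have lengths 5, 5, 10, 11.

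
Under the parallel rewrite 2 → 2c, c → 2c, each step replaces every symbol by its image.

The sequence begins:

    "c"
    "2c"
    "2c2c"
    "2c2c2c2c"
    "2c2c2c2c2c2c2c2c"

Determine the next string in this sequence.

2c2c2c2c2c2c2c2c2c2c2c2c2c2c2c2c

φ(2c2c2c2c2c2c2c2c) expands symbol-by-symbol to 2c 2c 2c 2c 2c 2c 2c 2c 2c 2c 2c 2c 2c 2c 2c 2c; joining the 16 pieces gives the next term.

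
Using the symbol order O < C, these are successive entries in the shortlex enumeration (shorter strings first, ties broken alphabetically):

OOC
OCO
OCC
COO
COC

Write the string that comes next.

CCO

The successor of COC increments the rightmost position that isn't already C and resets every position after it to O.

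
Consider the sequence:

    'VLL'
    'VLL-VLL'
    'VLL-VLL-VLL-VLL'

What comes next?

s(k+1) = s(k)·-·s(k) — each term doubles the last with '-' between the halves.
So the next term is two copies of VLL-VLL-VLL-VLL with '-' between the halves.

VLL-VLL-VLL-VLL-VLL-VLL-VLL-VLL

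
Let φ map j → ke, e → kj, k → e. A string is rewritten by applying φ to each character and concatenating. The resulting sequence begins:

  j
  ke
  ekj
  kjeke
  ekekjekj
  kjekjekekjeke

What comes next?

φ(kjekjekekjeke) expands symbol-by-symbol to e ke kj e ke kj e kj e ke kj e kj; joining the 13 pieces gives the next term.

ekekjekekjekjekekjekj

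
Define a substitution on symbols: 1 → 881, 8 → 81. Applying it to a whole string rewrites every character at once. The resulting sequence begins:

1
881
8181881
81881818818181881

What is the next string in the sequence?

Applying the rule to each of the 17 symbols of 81881818818181881 gives the pieces 81 881 81 81 881 81 881 81 81 881 81 881 81 881 81 81 881, which concatenate to the answer.

81881818188181881818188181881818818181881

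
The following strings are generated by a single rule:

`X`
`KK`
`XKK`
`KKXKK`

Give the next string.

This is a Fibonacci-style word recurrence s(k) = s(k−2)·s(k−1): e.g. X·KK = XKK.
The next term joins XKK and KKXKK.

XKKKKXKK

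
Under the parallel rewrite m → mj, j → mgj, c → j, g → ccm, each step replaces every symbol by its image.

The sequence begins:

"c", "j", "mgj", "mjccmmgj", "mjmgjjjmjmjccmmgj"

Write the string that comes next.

mjmgjmjccmmgjmgjmgjmjmgjmjmgjjjmjmjccmmgj

Applying the rule to each of the 17 symbols of mjmgjjjmjmjccmmgj gives the pieces mj mgj mj ccm mgj mgj mgj mj mgj mj mgj j j mj mj ccm mgj, which concatenate to the answer.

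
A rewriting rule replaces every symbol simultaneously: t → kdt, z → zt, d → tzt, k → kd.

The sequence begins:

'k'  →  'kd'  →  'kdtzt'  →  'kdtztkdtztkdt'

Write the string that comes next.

Applying the rule to each of the 13 symbols of kdtztkdtztkdt gives the pieces kd tzt kdt zt kdt kd tzt kdt zt kdt kd tzt kdt, which concatenate to the answer.

kdtztkdtztkdtkdtztkdtztkdtkdtztkdt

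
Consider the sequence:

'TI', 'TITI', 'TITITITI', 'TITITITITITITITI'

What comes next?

s(k+1) = s(k)·s(k) — each term doubles the last.
Doubling TITITITITITITITI:

TITITITITITITITITITITITITITITITI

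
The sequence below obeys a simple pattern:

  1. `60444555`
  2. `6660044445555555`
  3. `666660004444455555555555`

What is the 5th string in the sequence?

6666666660000044444445555555555555555555

Reading off run lengths: 6 runs 1, 3, 5; 0 runs 1, 2, 3; 4 runs 3, 4, 5; 5 runs 3, 7, 11 — each is linear in n (n = 1, 2, …).
Setting n = 5 gives 9, 5, 7, 19 characters in each block.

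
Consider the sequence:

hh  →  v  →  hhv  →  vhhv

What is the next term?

Each term (from the third on) is the two preceding terms concatenated in order: term 3 = hh·v = hhv.
So term 5 is hhv·vhhv.

hhvvhhv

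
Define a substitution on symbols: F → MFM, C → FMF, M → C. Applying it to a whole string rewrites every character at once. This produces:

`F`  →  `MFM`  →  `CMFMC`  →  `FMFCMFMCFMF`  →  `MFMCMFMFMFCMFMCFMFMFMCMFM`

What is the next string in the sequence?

CMFMCFMFCMFMCMFMCMFMFMFCMFMCFMFMFMCMFMCMFMCFMFCMFMC

Replace each of the 25 characters of MFMCMFMFMFCMFMCFMFMFMCMFM in place — C MFM C FMF C MFM C MFM C MFM FMF C MFM C FMF MFM C MFM C MFM C FMF C MFM C — and concatenate.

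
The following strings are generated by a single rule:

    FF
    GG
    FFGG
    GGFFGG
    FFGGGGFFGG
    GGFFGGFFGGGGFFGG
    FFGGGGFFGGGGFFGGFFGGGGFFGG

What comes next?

From term 3 onward, concatenate the second-to-last term with the last: FF·GG = FFGG, GG·FFGG = GGFFGG, …
So term 8 is GGFFGGFFGGGGFFGG·FFGGGGFFGGGGFFGGFFGGGGFFGG.

GGFFGGFFGGGGFFGGFFGGGGFFGGGGFFGGFFGGGGFFGG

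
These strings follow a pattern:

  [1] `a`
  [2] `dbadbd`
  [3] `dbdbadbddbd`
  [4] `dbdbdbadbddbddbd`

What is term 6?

s(k+1) = db·s(k)·dbd, so each term gains db as a prefix and dbd as a suffix.
From dbdbdbadbddbddbd, 2 further steps: dbdbdbadbddbddbd → dbdbdbdbadbddbddbddbd → (answer).

dbdbdbdbdbadbddbddbddbddbd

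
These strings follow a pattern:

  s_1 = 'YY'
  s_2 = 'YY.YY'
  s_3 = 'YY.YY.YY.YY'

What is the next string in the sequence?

s(k+1) = s(k)·.·s(k) — each term doubles the last with '.' between the halves.
Doubling YY.YY.YY.YY with '.' between the halves:

YY.YY.YY.YY.YY.YY.YY.YY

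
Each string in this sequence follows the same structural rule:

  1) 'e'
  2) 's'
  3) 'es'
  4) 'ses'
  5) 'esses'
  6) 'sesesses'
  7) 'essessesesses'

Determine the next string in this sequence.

This is a Fibonacci-style word recurrence s(k) = s(k−2)·s(k−1): e.g. e·s = es.
Continuing: sesesses · essessesesses gives term 8.

sesessesessessesesses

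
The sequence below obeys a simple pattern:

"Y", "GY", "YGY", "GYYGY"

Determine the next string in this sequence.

Each term (from the third on) is the two preceding terms concatenated in order: term 3 = Y·GY = YGY.
Continuing: YGY · GYYGY gives term 5.

YGYGYYGY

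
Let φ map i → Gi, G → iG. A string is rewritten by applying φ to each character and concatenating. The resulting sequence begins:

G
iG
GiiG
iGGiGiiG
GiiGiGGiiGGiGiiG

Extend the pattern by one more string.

iGGiGiiGGiiGiGGiGiiGiGGiiGGiGiiG

Replace each of the 16 characters of GiiGiGGiiGGiGiiG in place — iG Gi Gi iG Gi iG iG Gi Gi iG iG Gi iG Gi Gi iG — and concatenate.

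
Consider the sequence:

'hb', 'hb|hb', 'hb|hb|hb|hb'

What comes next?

Every step duplicates the string with '|' between the halves.
Doubling hb|hb|hb|hb with '|' between the halves:

hb|hb|hb|hb|hb|hb|hb|hb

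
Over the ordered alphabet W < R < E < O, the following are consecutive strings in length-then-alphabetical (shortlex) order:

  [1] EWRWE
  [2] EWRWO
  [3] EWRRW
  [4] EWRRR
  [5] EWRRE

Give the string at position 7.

EWREW

Advancing 2 positions from EWRRE through EWRRE → EWRRO reaches term 7.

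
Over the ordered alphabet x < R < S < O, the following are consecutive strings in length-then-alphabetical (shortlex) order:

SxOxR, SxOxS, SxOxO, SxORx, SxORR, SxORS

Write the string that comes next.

SxORO

The successor of SxORS increments the rightmost position that isn't already O and resets every position after it to x.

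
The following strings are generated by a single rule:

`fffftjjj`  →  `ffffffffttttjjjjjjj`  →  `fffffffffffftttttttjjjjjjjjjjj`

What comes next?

Reading off run lengths: f runs 4, 8, 12; t runs 1, 4, 7; j runs 3, 7, 11 — each is linear in n (n = 1, 2, …).
Setting n = 4 gives 16, 10, 15 characters in each block.

ffffffffffffffffttttttttttjjjjjjjjjjjjjjj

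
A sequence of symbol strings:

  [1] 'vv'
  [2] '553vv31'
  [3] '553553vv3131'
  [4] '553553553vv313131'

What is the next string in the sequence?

553553553553vv31313131

Every step adds 553 to the front and 31 to the end of the previous string.
So the next term is 553·553553553vv313131·31.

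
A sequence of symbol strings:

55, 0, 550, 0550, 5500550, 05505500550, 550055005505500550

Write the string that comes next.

05505500550550055005505500550

Each term (from the third on) is the two preceding terms concatenated in order: term 3 = 55·0 = 550.
So term 8 is 05505500550·550055005505500550.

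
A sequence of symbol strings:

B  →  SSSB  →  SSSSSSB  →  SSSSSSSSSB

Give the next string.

The strings grow by a fixed prefix SSS each time.
One more step from SSSSSSSSSB gives the answer.

SSSSSSSSSSSSB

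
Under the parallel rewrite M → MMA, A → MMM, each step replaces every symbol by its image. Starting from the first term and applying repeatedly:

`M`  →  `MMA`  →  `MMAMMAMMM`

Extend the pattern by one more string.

Apply φ to MMAMMAMMM symbol by symbol: M→MMA, M→MMA, A→MMM, M→MMA, M→MMA, A→MMM, M→MMA, M→MMA, M→MMA; joined: MMA MMA MMM MMA MMA MMM MMA MMA MMA.

MMAMMAMMMMMAMMAMMMMMAMMAMMA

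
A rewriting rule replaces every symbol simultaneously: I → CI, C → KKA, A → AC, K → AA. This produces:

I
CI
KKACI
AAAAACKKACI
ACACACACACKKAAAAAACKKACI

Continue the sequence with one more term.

φ(ACACACACACKKAAAAAACKKACI) expands symbol-by-symbol to AC KKA AC KKA AC KKA AC KKA AC KKA AA AA AC AC AC AC AC AC KKA AA AA AC KKA CI; joining the 24 pieces gives the next term.

ACKKAACKKAACKKAACKKAACKKAAAAAACACACACACACKKAAAAAACKKACI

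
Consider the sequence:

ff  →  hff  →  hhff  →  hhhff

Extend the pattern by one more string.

Every step adds h at the front: s(k+1) = h·s(k).
One more step from hhhff gives the answer.

hhhhff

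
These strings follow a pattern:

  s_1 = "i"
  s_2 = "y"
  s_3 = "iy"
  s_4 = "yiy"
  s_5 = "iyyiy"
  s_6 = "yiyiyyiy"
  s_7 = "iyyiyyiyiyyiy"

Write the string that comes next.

From term 3 onward, concatenate the second-to-last term with the last: i·y = iy, y·iy = yiy, …
So term 8 is yiyiyyiy·iyyiyyiyiyyiy.

yiyiyyiyiyyiyyiyiyyiy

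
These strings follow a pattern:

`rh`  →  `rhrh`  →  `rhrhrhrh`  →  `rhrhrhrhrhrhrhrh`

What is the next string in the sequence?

rhrhrhrhrhrhrhrhrhrhrhrhrhrhrhrh

Each string is two copies of the previous one concatenated.
So the next term is two copies of rhrhrhrhrhrhrhrh.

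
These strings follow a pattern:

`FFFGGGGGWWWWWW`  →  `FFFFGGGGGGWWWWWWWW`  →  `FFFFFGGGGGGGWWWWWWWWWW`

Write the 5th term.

The n-th term is n F's then n+2 G's then 2n W's, where the shown terms are n = 3, 4, 5.
At n = 7 the blocks have lengths 7, 9, 14.

FFFFFFFGGGGGGGGGWWWWWWWWWWWWWW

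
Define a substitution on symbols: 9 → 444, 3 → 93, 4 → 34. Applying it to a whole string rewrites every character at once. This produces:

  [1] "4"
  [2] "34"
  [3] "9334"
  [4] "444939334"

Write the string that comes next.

Expanding 444939334: 4→34, 4→34, 4→34, 9→444, 3→93, 9→444, 3→93, 3→93, 4→34. Concatenated: 34 34 34 444 93 444 93 93 34.

34343444493444939334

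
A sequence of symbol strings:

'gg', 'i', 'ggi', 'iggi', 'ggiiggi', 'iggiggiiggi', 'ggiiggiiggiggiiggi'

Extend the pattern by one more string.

iggiggiiggiggiiggiiggiggiiggi

This is a Fibonacci-style word recurrence s(k) = s(k−2)·s(k−1): e.g. gg·i = ggi.
So term 8 is iggiggiiggi·ggiiggiiggiggiiggi.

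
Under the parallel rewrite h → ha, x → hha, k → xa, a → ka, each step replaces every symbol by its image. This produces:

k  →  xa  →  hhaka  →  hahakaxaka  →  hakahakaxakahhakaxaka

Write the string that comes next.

φ(hakahakaxakahhakaxaka) expands symbol-by-symbol to ha ka xa ka ha ka xa ka hha ka xa ka ha ha ka xa ka hha ka xa ka; joining the 21 pieces gives the next term.

hakaxakahakaxakahhakaxakahahakaxakahhakaxaka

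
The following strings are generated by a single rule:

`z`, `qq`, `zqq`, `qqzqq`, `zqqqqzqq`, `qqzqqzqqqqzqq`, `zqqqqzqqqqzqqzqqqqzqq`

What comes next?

qqzqqzqqqqzqqzqqqqzqqqqzqqzqqqqzqq

Each term (from the third on) is the two preceding terms concatenated in order: term 3 = z·qq = zqq.
So term 8 is qqzqqzqqqqzqq·zqqqqzqqqqzqqzqqqqzqq.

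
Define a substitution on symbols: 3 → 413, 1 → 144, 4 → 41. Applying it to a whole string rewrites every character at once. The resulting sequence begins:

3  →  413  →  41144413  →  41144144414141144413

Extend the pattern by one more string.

Rewriting the 20 symbols of 41144144414141144413 one by one yields 41 144 144 41 41 144 41 41 41 144 41 144 41 144 144 41 41 41 144 413; concatenated:

4114414441411444141411444114441144144414141144413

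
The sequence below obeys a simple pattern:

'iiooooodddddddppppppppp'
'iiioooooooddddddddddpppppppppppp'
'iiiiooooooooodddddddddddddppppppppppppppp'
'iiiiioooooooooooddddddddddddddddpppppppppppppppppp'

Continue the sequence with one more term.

iiiiiiooooooooooooodddddddddddddddddddppppppppppppppppppppp

Term n consists of n i's, followed by 2n+1 o's, followed by 3n+1 d's, followed by 3n+3 p's, where the shown terms are n = 2, 3, 4, 5.
At n = 6 the blocks have lengths 6, 13, 19, 21.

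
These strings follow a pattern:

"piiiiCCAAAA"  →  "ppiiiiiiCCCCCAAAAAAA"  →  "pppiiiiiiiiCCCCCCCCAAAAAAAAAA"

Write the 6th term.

Term n consists of n p's, followed by 2n+2 i's, followed by 3n-1 C's, followed by 3n+1 A's (n = 1, 2, …).
For term 6, n = 6, so the run lengths are 6, 14, 17, 19.

ppppppiiiiiiiiiiiiiiCCCCCCCCCCCCCCCCCAAAAAAAAAAAAAAAAAAA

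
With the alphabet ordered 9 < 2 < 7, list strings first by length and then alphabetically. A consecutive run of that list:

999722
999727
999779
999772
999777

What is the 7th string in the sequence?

992992

Stepping forward 2 times from 999777: 999777 → 992999, then the target.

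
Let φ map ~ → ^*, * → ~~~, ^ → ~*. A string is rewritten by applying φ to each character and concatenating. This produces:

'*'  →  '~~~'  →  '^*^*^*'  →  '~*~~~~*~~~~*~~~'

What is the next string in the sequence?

^*~~~^*^*^*^*~~~^*^*^*^*~~~^*^*^*

φ(~*~~~~*~~~~*~~~) expands symbol-by-symbol to ^* ~~~ ^* ^* ^* ^* ~~~ ^* ^* ^* ^* ~~~ ^* ^* ^*; joining the 15 pieces gives the next term.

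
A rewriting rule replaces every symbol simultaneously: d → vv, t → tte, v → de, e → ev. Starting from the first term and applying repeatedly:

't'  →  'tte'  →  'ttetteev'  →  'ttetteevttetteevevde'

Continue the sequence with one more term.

ttetteevttetteevevdettetteevttetteevevdeevdevvev

Replace each of the 20 characters of ttetteevttetteevevde in place — tte tte ev tte tte ev ev de tte tte ev tte tte ev ev de ev de vv ev — and concatenate.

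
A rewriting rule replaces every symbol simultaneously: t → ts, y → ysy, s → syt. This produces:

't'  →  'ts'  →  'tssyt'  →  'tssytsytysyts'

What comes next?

Replace each of the 13 characters of tssytsytysyts in place — ts syt syt ysy ts syt ysy ts ysy syt ysy ts syt — and concatenate.

tssytsytysytssytysytsysysytysytssyt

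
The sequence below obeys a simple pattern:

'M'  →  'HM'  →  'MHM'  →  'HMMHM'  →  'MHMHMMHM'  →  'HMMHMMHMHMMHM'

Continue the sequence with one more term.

MHMHMMHMHMMHMMHMHMMHM

Each term (from the third on) is the two preceding terms concatenated in order: term 3 = M·HM = MHM.
The next term joins MHMHMMHM and HMMHMMHMHMMHM.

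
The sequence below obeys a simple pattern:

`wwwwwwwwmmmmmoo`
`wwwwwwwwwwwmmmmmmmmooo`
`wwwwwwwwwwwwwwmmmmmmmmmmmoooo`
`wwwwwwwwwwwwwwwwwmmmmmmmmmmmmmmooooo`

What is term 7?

wwwwwwwwwwwwwwwwwwwwwwwwwwmmmmmmmmmmmmmmmmmmmmmmmoooooooo

The n-th term is 3n+2 w's then 3n-1 m's then n o's, where the shown terms are n = 2, 3, 4, 5.
At n = 8 the blocks have lengths 26, 23, 8.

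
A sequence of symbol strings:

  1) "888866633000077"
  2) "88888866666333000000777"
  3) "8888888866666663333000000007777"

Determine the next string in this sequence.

888888888866666666633333000000000077777

The n-th term is 2n 8's then 2n-1 6's then n 3's then 2n 0's then n 7's, where the shown terms are n = 2, 3, 4.
At n = 5 the blocks have lengths 10, 9, 5, 10, 5.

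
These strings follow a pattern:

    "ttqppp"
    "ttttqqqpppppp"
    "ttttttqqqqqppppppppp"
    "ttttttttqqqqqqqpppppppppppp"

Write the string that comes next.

Reading off run lengths: t runs 2, 4, 6, 8; q runs 1, 3, 5, 7; p runs 3, 6, 9, 12 — each is linear in n (n = 1, 2, …).
Setting n = 5 gives 10, 9, 15 characters in each block.

ttttttttttqqqqqqqqqppppppppppppppp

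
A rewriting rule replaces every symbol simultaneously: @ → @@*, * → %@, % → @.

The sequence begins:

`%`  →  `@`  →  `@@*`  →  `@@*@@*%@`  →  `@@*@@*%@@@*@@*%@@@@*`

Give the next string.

Rewriting the 20 symbols of @@*@@*%@@@*@@*%@@@@* one by one yields @@* @@* %@ @@* @@* %@ @ @@* @@* @@* %@ @@* @@* %@ @ @@* @@* @@* @@* %@; concatenated:

@@*@@*%@@@*@@*%@@@@*@@*@@*%@@@*@@*%@@@@*@@*@@*@@*%@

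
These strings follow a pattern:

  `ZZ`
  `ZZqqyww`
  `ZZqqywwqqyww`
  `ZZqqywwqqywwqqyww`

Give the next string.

The strings grow by a fixed suffix qqyww each time.
So the next term is ZZqqywwqqywwqqyww·qqyww.

ZZqqywwqqywwqqywwqqyww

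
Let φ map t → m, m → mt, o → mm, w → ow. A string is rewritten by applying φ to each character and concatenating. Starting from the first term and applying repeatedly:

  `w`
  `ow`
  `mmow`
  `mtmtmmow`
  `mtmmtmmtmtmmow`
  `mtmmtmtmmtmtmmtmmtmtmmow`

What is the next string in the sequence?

φ(mtmmtmtmmtmtmmtmmtmtmmow) expands symbol-by-symbol to mt m mt mt m mt m mt mt m mt m mt mt m mt mt m mt m mt mt mm ow; joining the 24 pieces gives the next term.

mtmmtmtmmtmmtmtmmtmmtmtmmtmtmmtmmtmtmmow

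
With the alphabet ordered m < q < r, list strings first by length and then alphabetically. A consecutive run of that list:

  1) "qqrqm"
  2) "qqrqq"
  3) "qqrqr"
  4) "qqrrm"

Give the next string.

qqrrq

Treat qqrrm as a base-3 numeral over the given alphabet and add one, carrying through any trailing r's.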